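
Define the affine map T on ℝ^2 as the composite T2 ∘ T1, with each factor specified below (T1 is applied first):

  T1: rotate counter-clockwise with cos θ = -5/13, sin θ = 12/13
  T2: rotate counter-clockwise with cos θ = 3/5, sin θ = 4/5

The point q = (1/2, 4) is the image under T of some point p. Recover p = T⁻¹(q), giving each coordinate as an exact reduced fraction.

T1 = [-5/13 -12/13 0; 12/13 -5/13 0; 0 0 1]
T2·T1 = [-63/65 -16/65 0; 16/65 -63/65 0; 0 0 1]
det M = 1; M⁻¹ = [-63/65 16/65 0; -16/65 -63/65 0; 0 0 1]
M⁻¹ · (1/2, 4)ᵀ = (1/2, -4)ᵀ

p = (1/2, -4)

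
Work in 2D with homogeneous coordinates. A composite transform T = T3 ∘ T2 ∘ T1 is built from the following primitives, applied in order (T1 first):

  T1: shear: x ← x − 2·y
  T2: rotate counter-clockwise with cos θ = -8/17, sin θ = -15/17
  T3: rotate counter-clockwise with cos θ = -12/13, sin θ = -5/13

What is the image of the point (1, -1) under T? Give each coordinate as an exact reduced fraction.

T(p) = (283/221, 639/221)

T1 shear: x ← x − 2·y: (1, -1) → (3, -1)
T2 rotate counter-clockwise with cos θ = -8/17, sin θ = -15/17: (3, -1) → (-39/17, -37/17)
T3 rotate counter-clockwise with cos θ = -12/13, sin θ = -5/13: (-39/17, -37/17) → (283/221, 639/221)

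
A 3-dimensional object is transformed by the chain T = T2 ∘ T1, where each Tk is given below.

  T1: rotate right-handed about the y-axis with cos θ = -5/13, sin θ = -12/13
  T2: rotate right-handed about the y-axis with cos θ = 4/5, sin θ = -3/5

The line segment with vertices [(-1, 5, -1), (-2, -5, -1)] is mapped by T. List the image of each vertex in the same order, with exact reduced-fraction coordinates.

image vertices: (89/65, 5, 23/65), (29/13, -5, -2/13)

T1 rotate right-handed about the y-axis with cos θ = -5/13, sin θ = -12/13: (-1, 5, -1) → (17/13, 5, -7/13); (-2, -5, -1) → (22/13, -5, -19/13)
T2 rotate right-handed about the y-axis with cos θ = 4/5, sin θ = -3/5: (17/13, 5, -7/13) → (89/65, 5, 23/65); (22/13, -5, -19/13) → (29/13, -5, -2/13)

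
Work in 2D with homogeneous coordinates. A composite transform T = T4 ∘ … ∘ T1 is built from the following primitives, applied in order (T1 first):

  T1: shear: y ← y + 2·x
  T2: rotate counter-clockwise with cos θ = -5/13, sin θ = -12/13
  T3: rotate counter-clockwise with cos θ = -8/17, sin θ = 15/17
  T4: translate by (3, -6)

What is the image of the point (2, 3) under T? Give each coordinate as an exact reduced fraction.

T1 shear: y ← y + 2·x: (2, 3) → (2, 7)
T2 rotate counter-clockwise with cos θ = -5/13, sin θ = -12/13: (2, 7) → (74/13, -59/13)
T3 rotate counter-clockwise with cos θ = -8/17, sin θ = 15/17: (74/13, -59/13) → (293/221, 1582/221)
T4 translate by (3, -6): (293/221, 1582/221) → (956/221, 256/221)

T(p) = (956/221, 256/221)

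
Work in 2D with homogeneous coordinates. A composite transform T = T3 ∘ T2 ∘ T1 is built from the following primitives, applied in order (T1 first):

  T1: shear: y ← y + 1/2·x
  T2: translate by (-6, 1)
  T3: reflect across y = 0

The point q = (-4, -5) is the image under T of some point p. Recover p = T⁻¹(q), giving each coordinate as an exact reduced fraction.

p = (2, 3)

T1 = [1 0 0; 1/2 1 0; 0 0 1]
T2·T1 = [1 0 -6; 1/2 1 1; 0 0 1]
T3·…·T1 = [1 0 -6; -1/2 -1 -1; 0 0 1]
det M = -1; M⁻¹ = [1 0 6; -1/2 -1 -4; 0 0 1]
M⁻¹ · (-4, -5)ᵀ = (2, 3)ᵀ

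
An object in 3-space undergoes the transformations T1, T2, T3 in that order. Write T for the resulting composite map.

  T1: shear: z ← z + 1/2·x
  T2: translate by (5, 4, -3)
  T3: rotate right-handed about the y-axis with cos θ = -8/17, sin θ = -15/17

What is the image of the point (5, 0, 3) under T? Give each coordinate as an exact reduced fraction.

T(p) = (-235/34, 4, 130/17)

T1 shear: z ← z + 1/2·x: (5, 0, 3) → (5, 0, 11/2)
T2 translate by (5, 4, -3): (5, 0, 11/2) → (10, 4, 5/2)
T3 rotate right-handed about the y-axis with cos θ = -8/17, sin θ = -15/17: (10, 4, 5/2) → (-235/34, 4, 130/17)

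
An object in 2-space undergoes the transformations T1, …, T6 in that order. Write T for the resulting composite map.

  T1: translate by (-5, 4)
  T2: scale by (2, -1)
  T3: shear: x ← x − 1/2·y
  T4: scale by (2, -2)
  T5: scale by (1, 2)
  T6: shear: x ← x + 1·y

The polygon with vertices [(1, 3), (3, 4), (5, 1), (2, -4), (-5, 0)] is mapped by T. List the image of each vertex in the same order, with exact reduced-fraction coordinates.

T1 translate by (-5, 4): (1, 3) → (-4, 7); (3, 4) → (-2, 8); (5, 1) → (0, 5); (2, -4) → (-3, 0); (-5, 0) → (-10, 4)
T2 scale by (2, -1): (-4, 7) → (-8, -7); (-2, 8) → (-4, -8); (0, 5) → (0, -5); (-3, 0) → (-6, 0); (-10, 4) → (-20, -4)
T3 shear: x ← x − 1/2·y: (-8, -7) → (-9/2, -7); (-4, -8) → (0, -8); (0, -5) → (5/2, -5); (-6, 0) → (-6, 0); (-20, -4) → (-18, -4)
T4 scale by (2, -2): (-9/2, -7) → (-9, 14); (0, -8) → (0, 16); (5/2, -5) → (5, 10); (-6, 0) → (-12, 0); (-18, -4) → (-36, 8)
T5 scale by (1, 2): (-9, 14) → (-9, 28); (0, 16) → (0, 32); (5, 10) → (5, 20); (-12, 0) → (-12, 0); (-36, 8) → (-36, 16)
T6 shear: x ← x + 1·y: (-9, 28) → (19, 28); (0, 32) → (32, 32); (5, 20) → (25, 20); (-12, 0) → (-12, 0); (-36, 16) → (-20, 16)

image vertices: (19, 28), (32, 32), (25, 20), (-12, 0), (-20, 16)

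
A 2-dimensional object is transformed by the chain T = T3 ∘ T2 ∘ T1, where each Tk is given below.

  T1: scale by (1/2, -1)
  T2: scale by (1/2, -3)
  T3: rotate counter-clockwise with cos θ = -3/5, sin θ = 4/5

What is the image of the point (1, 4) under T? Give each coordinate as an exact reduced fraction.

T1 scale by (1/2, -1): (1, 4) → (1/2, -4)
T2 scale by (1/2, -3): (1/2, -4) → (1/4, 12)
T3 rotate counter-clockwise with cos θ = -3/5, sin θ = 4/5: (1/4, 12) → (-39/4, -7)

T(p) = (-39/4, -7)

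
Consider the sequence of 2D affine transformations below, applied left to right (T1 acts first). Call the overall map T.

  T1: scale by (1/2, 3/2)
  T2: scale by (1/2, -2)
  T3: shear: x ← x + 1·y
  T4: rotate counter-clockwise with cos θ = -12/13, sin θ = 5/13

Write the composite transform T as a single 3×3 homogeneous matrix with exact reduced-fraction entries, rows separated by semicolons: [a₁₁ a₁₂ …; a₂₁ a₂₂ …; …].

T = [-3/13 51/13 0; 5/52 21/13 0; 0 0 1]

T1 = [1/2 0 0; 0 3/2 0; 0 0 1]
T2·T1 = [1/4 0 0; 0 -3 0; 0 0 1]
T3·…·T1 = [1/4 -3 0; 0 -3 0; 0 0 1]
T4·…·T1 = [-3/13 51/13 0; 5/52 21/13 0; 0 0 1]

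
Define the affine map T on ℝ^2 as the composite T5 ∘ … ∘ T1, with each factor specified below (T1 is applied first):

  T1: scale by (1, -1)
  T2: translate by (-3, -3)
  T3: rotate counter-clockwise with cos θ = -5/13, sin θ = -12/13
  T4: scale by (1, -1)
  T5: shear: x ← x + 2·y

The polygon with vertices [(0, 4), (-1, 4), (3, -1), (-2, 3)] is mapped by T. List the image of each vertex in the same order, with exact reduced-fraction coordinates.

T1 scale by (1, -1): (0, 4) → (0, -4); (-1, 4) → (-1, -4); (3, -1) → (3, 1); (-2, 3) → (-2, -3)
T2 translate by (-3, -3): (0, -4) → (-3, -7); (-1, -4) → (-4, -7); (3, 1) → (0, -2); (-2, -3) → (-5, -6)
T3 rotate counter-clockwise with cos θ = -5/13, sin θ = -12/13: (-3, -7) → (-69/13, 71/13); (-4, -7) → (-64/13, 83/13); (0, -2) → (-24/13, 10/13); (-5, -6) → (-47/13, 90/13)
T4 scale by (1, -1): (-69/13, 71/13) → (-69/13, -71/13); (-64/13, 83/13) → (-64/13, -83/13); (-24/13, 10/13) → (-24/13, -10/13); (-47/13, 90/13) → (-47/13, -90/13)
T5 shear: x ← x + 2·y: (-69/13, -71/13) → (-211/13, -71/13); (-64/13, -83/13) → (-230/13, -83/13); (-24/13, -10/13) → (-44/13, -10/13); (-47/13, -90/13) → (-227/13, -90/13)

image vertices: (-211/13, -71/13), (-230/13, -83/13), (-44/13, -10/13), (-227/13, -90/13)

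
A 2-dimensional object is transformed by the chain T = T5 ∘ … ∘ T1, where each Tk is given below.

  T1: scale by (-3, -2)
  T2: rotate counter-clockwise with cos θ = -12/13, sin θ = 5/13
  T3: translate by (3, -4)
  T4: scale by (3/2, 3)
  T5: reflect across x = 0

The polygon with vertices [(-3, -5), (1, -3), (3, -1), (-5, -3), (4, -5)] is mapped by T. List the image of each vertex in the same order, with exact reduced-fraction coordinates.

T1 scale by (-3, -2): (-3, -5) → (9, 10); (1, -3) → (-3, 6); (3, -1) → (-9, 2); (-5, -3) → (15, 6); (4, -5) → (-12, 10)
T2 rotate counter-clockwise with cos θ = -12/13, sin θ = 5/13: (9, 10) → (-158/13, -75/13); (-3, 6) → (6/13, -87/13); (-9, 2) → (98/13, -69/13); (15, 6) → (-210/13, 3/13); (-12, 10) → (94/13, -180/13)
T3 translate by (3, -4): (-158/13, -75/13) → (-119/13, -127/13); (6/13, -87/13) → (45/13, -139/13); (98/13, -69/13) → (137/13, -121/13); (-210/13, 3/13) → (-171/13, -49/13); (94/13, -180/13) → (133/13, -232/13)
T4 scale by (3/2, 3): (-119/13, -127/13) → (-357/26, -381/13); (45/13, -139/13) → (135/26, -417/13); (137/13, -121/13) → (411/26, -363/13); (-171/13, -49/13) → (-513/26, -147/13); (133/13, -232/13) → (399/26, -696/13)
T5 reflect across x = 0: (-357/26, -381/13) → (357/26, -381/13); (135/26, -417/13) → (-135/26, -417/13); (411/26, -363/13) → (-411/26, -363/13); (-513/26, -147/13) → (513/26, -147/13); (399/26, -696/13) → (-399/26, -696/13)

image vertices: (357/26, -381/13), (-135/26, -417/13), (-411/26, -363/13), (513/26, -147/13), (-399/26, -696/13)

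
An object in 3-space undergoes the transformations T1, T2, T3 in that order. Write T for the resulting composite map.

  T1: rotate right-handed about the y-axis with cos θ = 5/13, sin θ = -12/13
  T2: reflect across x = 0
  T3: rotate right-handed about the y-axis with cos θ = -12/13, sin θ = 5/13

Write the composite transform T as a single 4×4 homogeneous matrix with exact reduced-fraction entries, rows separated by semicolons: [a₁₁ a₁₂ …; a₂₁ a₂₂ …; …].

T1 = [5/13 0 -12/13 0; 0 1 0 0; 12/13 0 5/13 0; 0 0 0 1]
T2·T1 = [-5/13 0 12/13 0; 0 1 0 0; 12/13 0 5/13 0; 0 0 0 1]
T3·…·T1 = [120/169 0 -119/169 0; 0 1 0 0; -119/169 0 -120/169 0; 0 0 0 1]

T = [120/169 0 -119/169 0; 0 1 0 0; -119/169 0 -120/169 0; 0 0 0 1]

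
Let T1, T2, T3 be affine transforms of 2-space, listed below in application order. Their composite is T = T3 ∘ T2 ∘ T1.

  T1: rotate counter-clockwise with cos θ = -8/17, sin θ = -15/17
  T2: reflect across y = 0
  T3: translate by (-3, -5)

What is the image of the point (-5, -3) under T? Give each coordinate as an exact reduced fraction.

T(p) = (-56/17, -184/17)

T1 rotate counter-clockwise with cos θ = -8/17, sin θ = -15/17: (-5, -3) → (-5/17, 99/17)
T2 reflect across y = 0: (-5/17, 99/17) → (-5/17, -99/17)
T3 translate by (-3, -5): (-5/17, -99/17) → (-56/17, -184/17)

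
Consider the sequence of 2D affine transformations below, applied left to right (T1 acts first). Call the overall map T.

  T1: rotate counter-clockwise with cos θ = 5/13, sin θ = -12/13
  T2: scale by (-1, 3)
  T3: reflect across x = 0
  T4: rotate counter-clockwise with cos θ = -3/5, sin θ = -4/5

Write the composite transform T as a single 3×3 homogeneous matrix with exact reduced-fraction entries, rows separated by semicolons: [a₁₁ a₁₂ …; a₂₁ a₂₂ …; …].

T1 = [5/13 12/13 0; -12/13 5/13 0; 0 0 1]
T2·T1 = [-5/13 -12/13 0; -36/13 15/13 0; 0 0 1]
T3·…·T1 = [5/13 12/13 0; -36/13 15/13 0; 0 0 1]
T4·…·T1 = [-159/65 24/65 0; 88/65 -93/65 0; 0 0 1]

T = [-159/65 24/65 0; 88/65 -93/65 0; 0 0 1]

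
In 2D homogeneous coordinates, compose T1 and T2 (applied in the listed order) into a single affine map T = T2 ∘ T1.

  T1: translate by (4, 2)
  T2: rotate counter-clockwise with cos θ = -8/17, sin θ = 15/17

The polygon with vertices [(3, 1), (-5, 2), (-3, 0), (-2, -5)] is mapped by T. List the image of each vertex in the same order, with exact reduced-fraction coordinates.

image vertices: (-101/17, 81/17), (-52/17, -47/17), (-38/17, -1/17), (29/17, 54/17)

T1 translate by (4, 2): (3, 1) → (7, 3); (-5, 2) → (-1, 4); (-3, 0) → (1, 2); (-2, -5) → (2, -3)
T2 rotate counter-clockwise with cos θ = -8/17, sin θ = 15/17: (7, 3) → (-101/17, 81/17); (-1, 4) → (-52/17, -47/17); (1, 2) → (-38/17, -1/17); (2, -3) → (29/17, 54/17)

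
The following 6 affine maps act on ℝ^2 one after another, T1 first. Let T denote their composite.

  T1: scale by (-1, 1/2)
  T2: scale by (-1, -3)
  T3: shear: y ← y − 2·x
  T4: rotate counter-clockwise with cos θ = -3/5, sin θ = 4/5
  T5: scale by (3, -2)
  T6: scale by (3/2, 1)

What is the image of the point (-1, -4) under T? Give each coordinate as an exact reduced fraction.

T1 scale by (-1, 1/2): (-1, -4) → (1, -2)
T2 scale by (-1, -3): (1, -2) → (-1, 6)
T3 shear: y ← y − 2·x: (-1, 6) → (-1, 8)
T4 rotate counter-clockwise with cos θ = -3/5, sin θ = 4/5: (-1, 8) → (-29/5, -28/5)
T5 scale by (3, -2): (-29/5, -28/5) → (-87/5, 56/5)
T6 scale by (3/2, 1): (-87/5, 56/5) → (-261/10, 56/5)

T(p) = (-261/10, 56/5)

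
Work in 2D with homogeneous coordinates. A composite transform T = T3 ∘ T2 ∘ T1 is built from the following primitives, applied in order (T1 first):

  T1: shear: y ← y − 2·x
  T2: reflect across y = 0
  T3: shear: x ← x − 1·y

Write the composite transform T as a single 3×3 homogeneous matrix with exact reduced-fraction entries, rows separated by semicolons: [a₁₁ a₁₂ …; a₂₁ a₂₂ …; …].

T1 = [1 0 0; -2 1 0; 0 0 1]
T2·T1 = [1 0 0; 2 -1 0; 0 0 1]
T3·…·T1 = [-1 1 0; 2 -1 0; 0 0 1]

T = [-1 1 0; 2 -1 0; 0 0 1]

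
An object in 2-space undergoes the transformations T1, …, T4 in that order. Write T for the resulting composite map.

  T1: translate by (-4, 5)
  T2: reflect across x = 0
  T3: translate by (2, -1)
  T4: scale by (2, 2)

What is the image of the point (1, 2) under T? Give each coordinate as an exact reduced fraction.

T1 translate by (-4, 5): (1, 2) → (-3, 7)
T2 reflect across x = 0: (-3, 7) → (3, 7)
T3 translate by (2, -1): (3, 7) → (5, 6)
T4 scale by (2, 2): (5, 6) → (10, 12)

T(p) = (10, 12)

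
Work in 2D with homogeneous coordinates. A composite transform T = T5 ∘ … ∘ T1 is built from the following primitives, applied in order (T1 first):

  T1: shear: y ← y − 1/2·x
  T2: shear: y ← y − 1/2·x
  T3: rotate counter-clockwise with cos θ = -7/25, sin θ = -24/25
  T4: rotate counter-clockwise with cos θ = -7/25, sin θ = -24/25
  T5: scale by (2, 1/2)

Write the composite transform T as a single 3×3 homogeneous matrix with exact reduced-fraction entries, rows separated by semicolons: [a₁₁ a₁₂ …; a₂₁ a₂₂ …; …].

T = [-382/625 -672/625 0; 863/1250 -527/1250 0; 0 0 1]

T1 = [1 0 0; -1/2 1 0; 0 0 1]
T2·T1 = [1 0 0; -1 1 0; 0 0 1]
T3·…·T1 = [-31/25 24/25 0; -17/25 -7/25 0; 0 0 1]
T4·…·T1 = [-191/625 -336/625 0; 863/625 -527/625 0; 0 0 1]
T5·…·T1 = [-382/625 -672/625 0; 863/1250 -527/1250 0; 0 0 1]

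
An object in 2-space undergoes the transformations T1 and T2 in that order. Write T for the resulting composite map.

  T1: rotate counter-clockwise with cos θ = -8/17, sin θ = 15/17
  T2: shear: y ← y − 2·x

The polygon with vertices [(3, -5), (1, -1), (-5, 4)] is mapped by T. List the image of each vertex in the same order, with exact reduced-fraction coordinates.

image vertices: (3, -1), (7/17, 9/17), (-20/17, -67/17)

T1 rotate counter-clockwise with cos θ = -8/17, sin θ = 15/17: (3, -5) → (3, 5); (1, -1) → (7/17, 23/17); (-5, 4) → (-20/17, -107/17)
T2 shear: y ← y − 2·x: (3, 5) → (3, -1); (7/17, 23/17) → (7/17, 9/17); (-20/17, -107/17) → (-20/17, -67/17)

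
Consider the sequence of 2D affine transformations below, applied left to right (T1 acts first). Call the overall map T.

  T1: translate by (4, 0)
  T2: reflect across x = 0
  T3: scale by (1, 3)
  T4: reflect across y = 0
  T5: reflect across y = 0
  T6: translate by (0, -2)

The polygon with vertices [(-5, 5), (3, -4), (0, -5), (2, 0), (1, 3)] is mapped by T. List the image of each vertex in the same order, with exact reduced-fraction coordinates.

image vertices: (1, 13), (-7, -14), (-4, -17), (-6, -2), (-5, 7)

T1 translate by (4, 0): (-5, 5) → (-1, 5); (3, -4) → (7, -4); (0, -5) → (4, -5); (2, 0) → (6, 0); (1, 3) → (5, 3)
T2 reflect across x = 0: (-1, 5) → (1, 5); (7, -4) → (-7, -4); (4, -5) → (-4, -5); (6, 0) → (-6, 0); (5, 3) → (-5, 3)
T3 scale by (1, 3): (1, 5) → (1, 15); (-7, -4) → (-7, -12); (-4, -5) → (-4, -15); (-6, 0) → (-6, 0); (-5, 3) → (-5, 9)
T4 reflect across y = 0: (1, 15) → (1, -15); (-7, -12) → (-7, 12); (-4, -15) → (-4, 15); (-6, 0) → (-6, 0); (-5, 9) → (-5, -9)
T5 reflect across y = 0: (1, -15) → (1, 15); (-7, 12) → (-7, -12); (-4, 15) → (-4, -15); (-6, 0) → (-6, 0); (-5, -9) → (-5, 9)
T6 translate by (0, -2): (1, 15) → (1, 13); (-7, -12) → (-7, -14); (-4, -15) → (-4, -17); (-6, 0) → (-6, -2); (-5, 9) → (-5, 7)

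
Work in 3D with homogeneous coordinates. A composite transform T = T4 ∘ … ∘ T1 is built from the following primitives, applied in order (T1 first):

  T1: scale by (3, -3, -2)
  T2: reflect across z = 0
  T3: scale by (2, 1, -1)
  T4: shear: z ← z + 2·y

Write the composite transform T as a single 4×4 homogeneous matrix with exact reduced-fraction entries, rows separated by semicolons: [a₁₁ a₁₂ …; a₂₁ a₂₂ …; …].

T = [6 0 0 0; 0 -3 0 0; 0 -6 -2 0; 0 0 0 1]

T1 = [3 0 0 0; 0 -3 0 0; 0 0 -2 0; 0 0 0 1]
T2·T1 = [3 0 0 0; 0 -3 0 0; 0 0 2 0; 0 0 0 1]
T3·…·T1 = [6 0 0 0; 0 -3 0 0; 0 0 -2 0; 0 0 0 1]
T4·…·T1 = [6 0 0 0; 0 -3 0 0; 0 -6 -2 0; 0 0 0 1]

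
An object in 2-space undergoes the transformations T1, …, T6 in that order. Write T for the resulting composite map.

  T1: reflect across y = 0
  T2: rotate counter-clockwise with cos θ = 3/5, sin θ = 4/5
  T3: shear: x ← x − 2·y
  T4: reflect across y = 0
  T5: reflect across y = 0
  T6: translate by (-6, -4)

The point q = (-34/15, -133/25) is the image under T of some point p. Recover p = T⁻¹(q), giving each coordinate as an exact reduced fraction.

T1 = [1 0 0; 0 -1 0; 0 0 1]
T2·T1 = [3/5 4/5 0; 4/5 -3/5 0; 0 0 1]
T3·…·T1 = [-1 2 0; 4/5 -3/5 0; 0 0 1]
T4·…·T1 = [-1 2 0; -4/5 3/5 0; 0 0 1]
T5·…·T1 = [-1 2 0; 4/5 -3/5 0; 0 0 1]
T6·…·T1 = [-1 2 -6; 4/5 -3/5 -4; 0 0 1]
det M = -1; M⁻¹ = [3/5 2 58/5; 4/5 1 44/5; 0 0 1]
M⁻¹ · (-34/15, -133/25)ᵀ = (-2/5, 5/3)ᵀ

p = (-2/5, 5/3)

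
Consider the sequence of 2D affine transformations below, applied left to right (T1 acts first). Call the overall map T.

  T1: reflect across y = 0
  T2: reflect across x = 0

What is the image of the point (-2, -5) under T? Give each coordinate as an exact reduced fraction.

T1 reflect across y = 0: (-2, -5) → (-2, 5)
T2 reflect across x = 0: (-2, 5) → (2, 5)

T(p) = (2, 5)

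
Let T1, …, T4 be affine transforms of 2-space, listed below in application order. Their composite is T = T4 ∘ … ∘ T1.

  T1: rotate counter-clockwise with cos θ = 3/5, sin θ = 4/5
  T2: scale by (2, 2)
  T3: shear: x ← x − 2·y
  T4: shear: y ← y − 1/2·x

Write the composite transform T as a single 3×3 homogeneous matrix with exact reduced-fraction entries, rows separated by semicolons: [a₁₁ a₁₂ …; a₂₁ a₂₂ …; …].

T = [-2 -4 0; 13/5 16/5 0; 0 0 1]

T1 = [3/5 -4/5 0; 4/5 3/5 0; 0 0 1]
T2·T1 = [6/5 -8/5 0; 8/5 6/5 0; 0 0 1]
T3·…·T1 = [-2 -4 0; 8/5 6/5 0; 0 0 1]
T4·…·T1 = [-2 -4 0; 13/5 16/5 0; 0 0 1]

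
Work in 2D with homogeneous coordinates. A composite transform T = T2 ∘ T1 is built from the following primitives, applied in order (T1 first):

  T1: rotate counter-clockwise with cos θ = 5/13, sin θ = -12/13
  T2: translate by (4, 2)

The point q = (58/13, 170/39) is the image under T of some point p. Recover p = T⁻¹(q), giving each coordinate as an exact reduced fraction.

p = (-2, 4/3)

T1 = [5/13 12/13 0; -12/13 5/13 0; 0 0 1]
T2·T1 = [5/13 12/13 4; -12/13 5/13 2; 0 0 1]
det M = 1; M⁻¹ = [5/13 -12/13 4/13; 12/13 5/13 -58/13; 0 0 1]
M⁻¹ · (58/13, 170/39)ᵀ = (-2, 4/3)ᵀ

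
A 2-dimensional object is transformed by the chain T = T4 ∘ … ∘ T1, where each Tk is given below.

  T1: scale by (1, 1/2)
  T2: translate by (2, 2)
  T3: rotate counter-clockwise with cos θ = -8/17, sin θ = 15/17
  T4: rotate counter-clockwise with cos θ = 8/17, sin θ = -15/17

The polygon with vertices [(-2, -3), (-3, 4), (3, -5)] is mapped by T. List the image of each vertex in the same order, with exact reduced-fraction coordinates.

image vertices: (-120/289, 161/578), (-1121/289, 404/289), (925/289, 2239/578)

T1 scale by (1, 1/2): (-2, -3) → (-2, -3/2); (-3, 4) → (-3, 2); (3, -5) → (3, -5/2)
T2 translate by (2, 2): (-2, -3/2) → (0, 1/2); (-3, 2) → (-1, 4); (3, -5/2) → (5, -1/2)
T3 rotate counter-clockwise with cos θ = -8/17, sin θ = 15/17: (0, 1/2) → (-15/34, -4/17); (-1, 4) → (-52/17, -47/17); (5, -1/2) → (-65/34, 79/17)
T4 rotate counter-clockwise with cos θ = 8/17, sin θ = -15/17: (-15/34, -4/17) → (-120/289, 161/578); (-52/17, -47/17) → (-1121/289, 404/289); (-65/34, 79/17) → (925/289, 2239/578)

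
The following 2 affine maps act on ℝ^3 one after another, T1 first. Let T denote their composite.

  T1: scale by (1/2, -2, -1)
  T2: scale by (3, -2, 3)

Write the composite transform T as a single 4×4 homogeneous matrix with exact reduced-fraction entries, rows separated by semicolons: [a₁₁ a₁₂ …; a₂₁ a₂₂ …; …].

T1 = [1/2 0 0 0; 0 -2 0 0; 0 0 -1 0; 0 0 0 1]
T2·T1 = [3/2 0 0 0; 0 4 0 0; 0 0 -3 0; 0 0 0 1]

T = [3/2 0 0 0; 0 4 0 0; 0 0 -3 0; 0 0 0 1]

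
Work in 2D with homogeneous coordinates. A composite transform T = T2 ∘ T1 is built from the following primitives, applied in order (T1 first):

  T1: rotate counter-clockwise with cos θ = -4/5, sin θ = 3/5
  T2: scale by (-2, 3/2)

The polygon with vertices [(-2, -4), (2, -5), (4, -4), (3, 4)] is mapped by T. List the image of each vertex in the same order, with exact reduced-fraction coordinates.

T1 rotate counter-clockwise with cos θ = -4/5, sin θ = 3/5: (-2, -4) → (4, 2); (2, -5) → (7/5, 26/5); (4, -4) → (-4/5, 28/5); (3, 4) → (-24/5, -7/5)
T2 scale by (-2, 3/2): (4, 2) → (-8, 3); (7/5, 26/5) → (-14/5, 39/5); (-4/5, 28/5) → (8/5, 42/5); (-24/5, -7/5) → (48/5, -21/10)

image vertices: (-8, 3), (-14/5, 39/5), (8/5, 42/5), (48/5, -21/10)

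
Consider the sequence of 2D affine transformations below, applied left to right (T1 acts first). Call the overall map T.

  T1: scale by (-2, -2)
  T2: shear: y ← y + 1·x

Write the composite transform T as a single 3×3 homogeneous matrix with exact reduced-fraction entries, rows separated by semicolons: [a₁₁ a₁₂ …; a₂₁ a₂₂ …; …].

T1 = [-2 0 0; 0 -2 0; 0 0 1]
T2·T1 = [-2 0 0; -2 -2 0; 0 0 1]

T = [-2 0 0; -2 -2 0; 0 0 1]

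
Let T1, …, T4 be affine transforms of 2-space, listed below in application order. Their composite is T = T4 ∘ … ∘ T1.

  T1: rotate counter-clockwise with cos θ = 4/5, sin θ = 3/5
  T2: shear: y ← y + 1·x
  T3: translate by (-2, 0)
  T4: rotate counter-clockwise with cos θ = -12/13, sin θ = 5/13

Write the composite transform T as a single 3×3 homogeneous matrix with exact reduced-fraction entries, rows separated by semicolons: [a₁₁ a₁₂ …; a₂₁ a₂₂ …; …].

T = [-83/65 31/65 24/13; -64/65 -27/65 -10/13; 0 0 1]

T1 = [4/5 -3/5 0; 3/5 4/5 0; 0 0 1]
T2·T1 = [4/5 -3/5 0; 7/5 1/5 0; 0 0 1]
T3·…·T1 = [4/5 -3/5 -2; 7/5 1/5 0; 0 0 1]
T4·…·T1 = [-83/65 31/65 24/13; -64/65 -27/65 -10/13; 0 0 1]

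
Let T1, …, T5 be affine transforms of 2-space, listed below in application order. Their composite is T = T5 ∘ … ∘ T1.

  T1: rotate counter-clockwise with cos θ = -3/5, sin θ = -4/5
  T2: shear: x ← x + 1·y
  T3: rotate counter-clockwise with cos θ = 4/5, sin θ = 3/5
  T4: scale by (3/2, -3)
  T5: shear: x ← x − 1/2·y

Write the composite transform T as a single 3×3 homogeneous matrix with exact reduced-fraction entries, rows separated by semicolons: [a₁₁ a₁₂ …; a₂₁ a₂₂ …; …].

T1 = [-3/5 4/5 0; -4/5 -3/5 0; 0 0 1]
T2·T1 = [-7/5 1/5 0; -4/5 -3/5 0; 0 0 1]
T3·…·T1 = [-16/25 13/25 0; -37/25 -9/25 0; 0 0 1]
T4·…·T1 = [-24/25 39/50 0; 111/25 27/25 0; 0 0 1]
T5·…·T1 = [-159/50 6/25 0; 111/25 27/25 0; 0 0 1]

T = [-159/50 6/25 0; 111/25 27/25 0; 0 0 1]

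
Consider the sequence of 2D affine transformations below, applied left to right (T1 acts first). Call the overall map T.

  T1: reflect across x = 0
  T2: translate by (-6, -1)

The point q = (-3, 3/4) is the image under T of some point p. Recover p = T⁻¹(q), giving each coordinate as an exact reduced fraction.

T1 = [-1 0 0; 0 1 0; 0 0 1]
T2·T1 = [-1 0 -6; 0 1 -1; 0 0 1]
det M = -1; M⁻¹ = [-1 0 -6; 0 1 1; 0 0 1]
M⁻¹ · (-3, 3/4)ᵀ = (-3, 7/4)ᵀ

p = (-3, 7/4)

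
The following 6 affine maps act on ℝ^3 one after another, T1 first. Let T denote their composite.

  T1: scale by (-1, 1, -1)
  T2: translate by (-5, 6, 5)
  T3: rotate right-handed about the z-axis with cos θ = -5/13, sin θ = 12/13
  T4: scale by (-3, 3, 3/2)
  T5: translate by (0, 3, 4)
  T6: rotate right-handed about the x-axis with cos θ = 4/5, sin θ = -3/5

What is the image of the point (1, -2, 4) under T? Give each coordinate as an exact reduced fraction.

T(p) = (54/13, -1467/130, 997/65)

T1 scale by (-1, 1, -1): (1, -2, 4) → (-1, -2, -4)
T2 translate by (-5, 6, 5): (-1, -2, -4) → (-6, 4, 1)
T3 rotate right-handed about the z-axis with cos θ = -5/13, sin θ = 12/13: (-6, 4, 1) → (-18/13, -92/13, 1)
T4 scale by (-3, 3, 3/2): (-18/13, -92/13, 1) → (54/13, -276/13, 3/2)
T5 translate by (0, 3, 4): (54/13, -276/13, 3/2) → (54/13, -237/13, 11/2)
T6 rotate right-handed about the x-axis with cos θ = 4/5, sin θ = -3/5: (54/13, -237/13, 11/2) → (54/13, -1467/130, 997/65)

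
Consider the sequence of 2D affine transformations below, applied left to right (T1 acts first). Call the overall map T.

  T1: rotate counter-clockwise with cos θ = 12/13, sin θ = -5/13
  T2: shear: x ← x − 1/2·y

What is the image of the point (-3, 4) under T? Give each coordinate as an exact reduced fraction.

T1 rotate counter-clockwise with cos θ = 12/13, sin θ = -5/13: (-3, 4) → (-16/13, 63/13)
T2 shear: x ← x − 1/2·y: (-16/13, 63/13) → (-95/26, 63/13)

T(p) = (-95/26, 63/13)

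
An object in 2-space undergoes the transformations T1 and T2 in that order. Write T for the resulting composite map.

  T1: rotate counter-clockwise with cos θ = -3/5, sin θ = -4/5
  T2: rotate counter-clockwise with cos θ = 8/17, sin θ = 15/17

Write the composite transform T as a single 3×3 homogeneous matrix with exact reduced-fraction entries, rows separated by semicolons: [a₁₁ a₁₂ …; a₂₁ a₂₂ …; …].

T = [36/85 77/85 0; -77/85 36/85 0; 0 0 1]

T1 = [-3/5 4/5 0; -4/5 -3/5 0; 0 0 1]
T2·T1 = [36/85 77/85 0; -77/85 36/85 0; 0 0 1]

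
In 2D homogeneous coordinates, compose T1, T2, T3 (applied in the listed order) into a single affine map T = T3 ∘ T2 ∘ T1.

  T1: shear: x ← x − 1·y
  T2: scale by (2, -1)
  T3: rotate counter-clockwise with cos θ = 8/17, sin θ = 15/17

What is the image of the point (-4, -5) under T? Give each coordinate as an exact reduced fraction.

T(p) = (-59/17, 70/17)

T1 shear: x ← x − 1·y: (-4, -5) → (1, -5)
T2 scale by (2, -1): (1, -5) → (2, 5)
T3 rotate counter-clockwise with cos θ = 8/17, sin θ = 15/17: (2, 5) → (-59/17, 70/17)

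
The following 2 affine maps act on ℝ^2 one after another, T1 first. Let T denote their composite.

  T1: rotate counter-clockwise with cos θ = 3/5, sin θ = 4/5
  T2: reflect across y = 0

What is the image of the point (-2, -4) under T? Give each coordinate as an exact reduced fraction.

T1 rotate counter-clockwise with cos θ = 3/5, sin θ = 4/5: (-2, -4) → (2, -4)
T2 reflect across y = 0: (2, -4) → (2, 4)

T(p) = (2, 4)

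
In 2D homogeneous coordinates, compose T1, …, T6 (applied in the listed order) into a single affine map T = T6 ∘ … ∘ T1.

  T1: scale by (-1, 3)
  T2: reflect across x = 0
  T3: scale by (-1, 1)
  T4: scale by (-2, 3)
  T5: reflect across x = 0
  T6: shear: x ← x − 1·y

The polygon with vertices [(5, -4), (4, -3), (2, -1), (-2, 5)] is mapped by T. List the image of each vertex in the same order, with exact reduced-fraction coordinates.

T1 scale by (-1, 3): (5, -4) → (-5, -12); (4, -3) → (-4, -9); (2, -1) → (-2, -3); (-2, 5) → (2, 15)
T2 reflect across x = 0: (-5, -12) → (5, -12); (-4, -9) → (4, -9); (-2, -3) → (2, -3); (2, 15) → (-2, 15)
T3 scale by (-1, 1): (5, -12) → (-5, -12); (4, -9) → (-4, -9); (2, -3) → (-2, -3); (-2, 15) → (2, 15)
T4 scale by (-2, 3): (-5, -12) → (10, -36); (-4, -9) → (8, -27); (-2, -3) → (4, -9); (2, 15) → (-4, 45)
T5 reflect across x = 0: (10, -36) → (-10, -36); (8, -27) → (-8, -27); (4, -9) → (-4, -9); (-4, 45) → (4, 45)
T6 shear: x ← x − 1·y: (-10, -36) → (26, -36); (-8, -27) → (19, -27); (-4, -9) → (5, -9); (4, 45) → (-41, 45)

image vertices: (26, -36), (19, -27), (5, -9), (-41, 45)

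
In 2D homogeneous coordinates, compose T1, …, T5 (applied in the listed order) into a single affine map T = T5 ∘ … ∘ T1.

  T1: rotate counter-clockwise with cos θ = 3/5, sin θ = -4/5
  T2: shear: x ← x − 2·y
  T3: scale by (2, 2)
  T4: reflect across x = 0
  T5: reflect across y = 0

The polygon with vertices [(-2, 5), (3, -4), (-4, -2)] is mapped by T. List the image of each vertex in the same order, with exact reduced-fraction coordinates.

T1 rotate counter-clockwise with cos θ = 3/5, sin θ = -4/5: (-2, 5) → (14/5, 23/5); (3, -4) → (-7/5, -24/5); (-4, -2) → (-4, 2)
T2 shear: x ← x − 2·y: (14/5, 23/5) → (-32/5, 23/5); (-7/5, -24/5) → (41/5, -24/5); (-4, 2) → (-8, 2)
T3 scale by (2, 2): (-32/5, 23/5) → (-64/5, 46/5); (41/5, -24/5) → (82/5, -48/5); (-8, 2) → (-16, 4)
T4 reflect across x = 0: (-64/5, 46/5) → (64/5, 46/5); (82/5, -48/5) → (-82/5, -48/5); (-16, 4) → (16, 4)
T5 reflect across y = 0: (64/5, 46/5) → (64/5, -46/5); (-82/5, -48/5) → (-82/5, 48/5); (16, 4) → (16, -4)

image vertices: (64/5, -46/5), (-82/5, 48/5), (16, -4)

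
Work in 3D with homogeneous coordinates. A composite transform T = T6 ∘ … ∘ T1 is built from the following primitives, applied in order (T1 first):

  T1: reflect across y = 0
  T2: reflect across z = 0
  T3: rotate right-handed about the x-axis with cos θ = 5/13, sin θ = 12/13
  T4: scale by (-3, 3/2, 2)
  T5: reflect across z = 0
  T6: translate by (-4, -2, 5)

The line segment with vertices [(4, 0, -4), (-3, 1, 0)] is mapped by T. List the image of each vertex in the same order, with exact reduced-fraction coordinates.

image vertices: (-16, -98/13, 25/13), (5, -67/26, 89/13)

T1 reflect across y = 0: (4, 0, -4) → (4, 0, -4); (-3, 1, 0) → (-3, -1, 0)
T2 reflect across z = 0: (4, 0, -4) → (4, 0, 4); (-3, -1, 0) → (-3, -1, 0)
T3 rotate right-handed about the x-axis with cos θ = 5/13, sin θ = 12/13: (4, 0, 4) → (4, -48/13, 20/13); (-3, -1, 0) → (-3, -5/13, -12/13)
T4 scale by (-3, 3/2, 2): (4, -48/13, 20/13) → (-12, -72/13, 40/13); (-3, -5/13, -12/13) → (9, -15/26, -24/13)
T5 reflect across z = 0: (-12, -72/13, 40/13) → (-12, -72/13, -40/13); (9, -15/26, -24/13) → (9, -15/26, 24/13)
T6 translate by (-4, -2, 5): (-12, -72/13, -40/13) → (-16, -98/13, 25/13); (9, -15/26, 24/13) → (5, -67/26, 89/13)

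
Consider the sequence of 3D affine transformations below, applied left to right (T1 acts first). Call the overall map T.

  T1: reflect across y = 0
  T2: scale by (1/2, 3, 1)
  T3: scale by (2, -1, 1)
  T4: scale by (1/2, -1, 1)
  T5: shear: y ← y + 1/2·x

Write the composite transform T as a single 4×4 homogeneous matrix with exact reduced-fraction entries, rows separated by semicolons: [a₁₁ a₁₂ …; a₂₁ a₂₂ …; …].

T1 = [1 0 0 0; 0 -1 0 0; 0 0 1 0; 0 0 0 1]
T2·T1 = [1/2 0 0 0; 0 -3 0 0; 0 0 1 0; 0 0 0 1]
T3·…·T1 = [1 0 0 0; 0 3 0 0; 0 0 1 0; 0 0 0 1]
T4·…·T1 = [1/2 0 0 0; 0 -3 0 0; 0 0 1 0; 0 0 0 1]
T5·…·T1 = [1/2 0 0 0; 1/4 -3 0 0; 0 0 1 0; 0 0 0 1]

T = [1/2 0 0 0; 1/4 -3 0 0; 0 0 1 0; 0 0 0 1]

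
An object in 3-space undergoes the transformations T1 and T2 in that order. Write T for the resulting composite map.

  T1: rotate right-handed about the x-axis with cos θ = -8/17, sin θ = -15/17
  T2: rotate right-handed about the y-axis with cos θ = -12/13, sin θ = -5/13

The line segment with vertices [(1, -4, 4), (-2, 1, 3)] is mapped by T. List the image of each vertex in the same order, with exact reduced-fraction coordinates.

image vertices: (-344/221, 92/17, -251/221), (603/221, 37/17, 298/221)

T1 rotate right-handed about the x-axis with cos θ = -8/17, sin θ = -15/17: (1, -4, 4) → (1, 92/17, 28/17); (-2, 1, 3) → (-2, 37/17, -39/17)
T2 rotate right-handed about the y-axis with cos θ = -12/13, sin θ = -5/13: (1, 92/17, 28/17) → (-344/221, 92/17, -251/221); (-2, 37/17, -39/17) → (603/221, 37/17, 298/221)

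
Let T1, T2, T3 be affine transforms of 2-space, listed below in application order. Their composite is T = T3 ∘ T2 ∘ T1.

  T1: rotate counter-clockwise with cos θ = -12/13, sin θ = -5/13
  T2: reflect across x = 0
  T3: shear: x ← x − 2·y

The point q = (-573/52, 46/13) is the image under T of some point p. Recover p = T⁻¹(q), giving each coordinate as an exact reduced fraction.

T1 = [-12/13 5/13 0; -5/13 -12/13 0; 0 0 1]
T2·T1 = [12/13 -5/13 0; -5/13 -12/13 0; 0 0 1]
T3·…·T1 = [22/13 19/13 0; -5/13 -12/13 0; 0 0 1]
det M = -1; M⁻¹ = [12/13 19/13 0; -5/13 -22/13 0; 0 0 1]
M⁻¹ · (-573/52, 46/13)ᵀ = (-5, -7/4)ᵀ

p = (-5, -7/4)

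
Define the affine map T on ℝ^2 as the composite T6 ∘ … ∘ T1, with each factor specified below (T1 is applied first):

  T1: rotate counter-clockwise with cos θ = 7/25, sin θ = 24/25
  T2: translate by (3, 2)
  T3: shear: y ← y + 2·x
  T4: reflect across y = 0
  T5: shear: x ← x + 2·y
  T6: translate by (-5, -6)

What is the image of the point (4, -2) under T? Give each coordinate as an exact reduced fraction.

T(p) = (-842/25, -584/25)

T1 rotate counter-clockwise with cos θ = 7/25, sin θ = 24/25: (4, -2) → (76/25, 82/25)
T2 translate by (3, 2): (76/25, 82/25) → (151/25, 132/25)
T3 shear: y ← y + 2·x: (151/25, 132/25) → (151/25, 434/25)
T4 reflect across y = 0: (151/25, 434/25) → (151/25, -434/25)
T5 shear: x ← x + 2·y: (151/25, -434/25) → (-717/25, -434/25)
T6 translate by (-5, -6): (-717/25, -434/25) → (-842/25, -584/25)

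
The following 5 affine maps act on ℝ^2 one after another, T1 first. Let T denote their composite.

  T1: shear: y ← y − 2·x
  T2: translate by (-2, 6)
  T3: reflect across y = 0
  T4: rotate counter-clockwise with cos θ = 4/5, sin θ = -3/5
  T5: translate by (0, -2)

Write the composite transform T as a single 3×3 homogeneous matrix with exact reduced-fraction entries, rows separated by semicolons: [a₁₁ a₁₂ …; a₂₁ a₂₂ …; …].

T = [2 -3/5 -26/5; 1 -4/5 -28/5; 0 0 1]

T1 = [1 0 0; -2 1 0; 0 0 1]
T2·T1 = [1 0 -2; -2 1 6; 0 0 1]
T3·…·T1 = [1 0 -2; 2 -1 -6; 0 0 1]
T4·…·T1 = [2 -3/5 -26/5; 1 -4/5 -18/5; 0 0 1]
T5·…·T1 = [2 -3/5 -26/5; 1 -4/5 -28/5; 0 0 1]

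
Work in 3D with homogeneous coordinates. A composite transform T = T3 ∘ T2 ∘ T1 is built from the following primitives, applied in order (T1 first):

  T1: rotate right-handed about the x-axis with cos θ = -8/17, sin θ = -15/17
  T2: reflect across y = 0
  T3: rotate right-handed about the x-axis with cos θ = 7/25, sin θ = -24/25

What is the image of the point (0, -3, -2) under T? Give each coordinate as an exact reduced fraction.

T1 rotate right-handed about the x-axis with cos θ = -8/17, sin θ = -15/17: (0, -3, -2) → (0, -6/17, 61/17)
T2 reflect across y = 0: (0, -6/17, 61/17) → (0, 6/17, 61/17)
T3 rotate right-handed about the x-axis with cos θ = 7/25, sin θ = -24/25: (0, 6/17, 61/17) → (0, 1506/425, 283/425)

T(p) = (0, 1506/425, 283/425)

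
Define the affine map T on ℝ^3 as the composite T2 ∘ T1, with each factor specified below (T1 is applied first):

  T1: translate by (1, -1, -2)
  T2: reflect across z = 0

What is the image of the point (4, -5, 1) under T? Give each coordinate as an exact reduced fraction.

T1 translate by (1, -1, -2): (4, -5, 1) → (5, -6, -1)
T2 reflect across z = 0: (5, -6, -1) → (5, -6, 1)

T(p) = (5, -6, 1)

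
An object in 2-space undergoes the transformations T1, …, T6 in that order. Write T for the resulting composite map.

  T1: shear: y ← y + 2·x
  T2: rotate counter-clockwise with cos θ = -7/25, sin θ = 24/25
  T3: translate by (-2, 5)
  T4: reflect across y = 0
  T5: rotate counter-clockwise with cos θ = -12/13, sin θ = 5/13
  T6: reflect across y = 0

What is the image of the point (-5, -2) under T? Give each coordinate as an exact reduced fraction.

T1 shear: y ← y + 2·x: (-5, -2) → (-5, -12)
T2 rotate counter-clockwise with cos θ = -7/25, sin θ = 24/25: (-5, -12) → (323/25, -36/25)
T3 translate by (-2, 5): (323/25, -36/25) → (273/25, 89/25)
T4 reflect across y = 0: (273/25, 89/25) → (273/25, -89/25)
T5 rotate counter-clockwise with cos θ = -12/13, sin θ = 5/13: (273/25, -89/25) → (-2831/325, 2433/325)
T6 reflect across y = 0: (-2831/325, 2433/325) → (-2831/325, -2433/325)

T(p) = (-2831/325, -2433/325)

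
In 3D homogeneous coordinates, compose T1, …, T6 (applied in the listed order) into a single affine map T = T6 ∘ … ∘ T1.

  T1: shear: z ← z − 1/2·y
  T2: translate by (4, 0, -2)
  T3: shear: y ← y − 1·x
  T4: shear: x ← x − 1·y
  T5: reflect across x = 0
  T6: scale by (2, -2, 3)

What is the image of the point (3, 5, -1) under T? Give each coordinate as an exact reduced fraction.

T(p) = (-18, 4, -33/2)

T1 shear: z ← z − 1/2·y: (3, 5, -1) → (3, 5, -7/2)
T2 translate by (4, 0, -2): (3, 5, -7/2) → (7, 5, -11/2)
T3 shear: y ← y − 1·x: (7, 5, -11/2) → (7, -2, -11/2)
T4 shear: x ← x − 1·y: (7, -2, -11/2) → (9, -2, -11/2)
T5 reflect across x = 0: (9, -2, -11/2) → (-9, -2, -11/2)
T6 scale by (2, -2, 3): (-9, -2, -11/2) → (-18, 4, -33/2)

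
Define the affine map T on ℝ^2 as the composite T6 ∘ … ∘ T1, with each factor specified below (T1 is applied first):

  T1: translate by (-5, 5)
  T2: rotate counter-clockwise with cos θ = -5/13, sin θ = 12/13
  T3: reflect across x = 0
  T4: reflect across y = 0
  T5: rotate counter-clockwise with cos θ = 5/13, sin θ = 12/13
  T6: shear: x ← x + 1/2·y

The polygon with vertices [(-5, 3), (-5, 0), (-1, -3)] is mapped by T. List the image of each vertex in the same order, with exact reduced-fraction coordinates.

image vertices: (-6, 8), (-15/2, 5), (-5, 2)

T1 translate by (-5, 5): (-5, 3) → (-10, 8); (-5, 0) → (-10, 5); (-1, -3) → (-6, 2)
T2 rotate counter-clockwise with cos θ = -5/13, sin θ = 12/13: (-10, 8) → (-46/13, -160/13); (-10, 5) → (-10/13, -145/13); (-6, 2) → (6/13, -82/13)
T3 reflect across x = 0: (-46/13, -160/13) → (46/13, -160/13); (-10/13, -145/13) → (10/13, -145/13); (6/13, -82/13) → (-6/13, -82/13)
T4 reflect across y = 0: (46/13, -160/13) → (46/13, 160/13); (10/13, -145/13) → (10/13, 145/13); (-6/13, -82/13) → (-6/13, 82/13)
T5 rotate counter-clockwise with cos θ = 5/13, sin θ = 12/13: (46/13, 160/13) → (-10, 8); (10/13, 145/13) → (-10, 5); (-6/13, 82/13) → (-6, 2)
T6 shear: x ← x + 1/2·y: (-10, 8) → (-6, 8); (-10, 5) → (-15/2, 5); (-6, 2) → (-5, 2)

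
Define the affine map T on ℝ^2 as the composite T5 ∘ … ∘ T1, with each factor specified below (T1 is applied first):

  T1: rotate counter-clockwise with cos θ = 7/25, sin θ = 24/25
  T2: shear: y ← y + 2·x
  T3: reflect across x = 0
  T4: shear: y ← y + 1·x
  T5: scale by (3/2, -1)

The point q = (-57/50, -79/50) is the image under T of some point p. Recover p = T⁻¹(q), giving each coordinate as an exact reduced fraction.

T1 = [7/25 -24/25 0; 24/25 7/25 0; 0 0 1]
T2·T1 = [7/25 -24/25 0; 38/25 -41/25 0; 0 0 1]
T3·…·T1 = [-7/25 24/25 0; 38/25 -41/25 0; 0 0 1]
T4·…·T1 = [-7/25 24/25 0; 31/25 -17/25 0; 0 0 1]
T5·…·T1 = [-21/50 36/25 0; -31/25 17/25 0; 0 0 1]
det M = 3/2; M⁻¹ = [34/75 -24/25 0; 62/75 -7/25 0; 0 0 1]
M⁻¹ · (-57/50, -79/50)ᵀ = (1, -1/2)ᵀ

p = (1, -1/2)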